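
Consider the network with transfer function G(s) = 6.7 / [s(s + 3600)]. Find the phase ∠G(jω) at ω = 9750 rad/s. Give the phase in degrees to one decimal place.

-159.7°

∠(j9750 + 3600) = arctan(9750/3600) = 69.73°
∠(j9750) = 90.00°
∠G(j9750) = − (69.73° + 90.00°) = -159.73°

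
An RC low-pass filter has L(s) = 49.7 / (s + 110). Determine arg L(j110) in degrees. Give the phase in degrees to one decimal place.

∠(j110 + 110) = arctan(110/110) = 45.00°
∠L(j110) = −45.00° = -45.00°

-45.0°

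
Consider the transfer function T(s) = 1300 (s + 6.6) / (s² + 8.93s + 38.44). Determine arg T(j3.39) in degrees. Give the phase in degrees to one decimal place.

-21.1°

∠(j3.39 + 6.6) = arctan(3.39/6.6) = 27.19°
∠[(j3.39)² + 8.93(j3.39) + 38.44] = ∠[26.948 + j30.273] = 48.33°
∠T(j3.39) = 27.19° − 48.33° = -21.14°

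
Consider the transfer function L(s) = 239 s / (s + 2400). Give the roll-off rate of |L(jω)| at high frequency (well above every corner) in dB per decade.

With 1 zero and 1 pole, the high-frequency asymptotic slope is 20 × (1 − 1) = 0 dB/decade.

0 dB/decade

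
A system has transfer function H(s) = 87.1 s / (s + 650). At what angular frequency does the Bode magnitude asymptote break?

The single real pole at s = −650 gives a corner at ω = 650 rad/s.

650 rad/s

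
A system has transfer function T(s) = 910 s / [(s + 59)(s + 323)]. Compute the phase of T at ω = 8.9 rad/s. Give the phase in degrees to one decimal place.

∠(j8.9) = 90.00°
∠(j8.9 + 59) = arctan(8.9/59) = 8.58°
∠(j8.9 + 323) = arctan(8.9/323) = 1.58°
∠T(j8.9) = 90.00° − (8.58° + 1.58°) = 79.84°

79.8°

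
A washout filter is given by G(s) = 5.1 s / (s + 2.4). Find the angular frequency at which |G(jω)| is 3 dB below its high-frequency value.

For a single-pole high-pass, the −3 dB point is at the pole: ω = 2.4 rad s⁻¹.

2.4 rad s⁻¹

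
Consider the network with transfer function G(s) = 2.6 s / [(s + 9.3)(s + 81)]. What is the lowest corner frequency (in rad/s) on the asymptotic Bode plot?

9.3 rad/s

Break frequencies occur at each pole and zero magnitude: 9.3 rad/s, 81 rad/s.
The lowest is 9.3 rad/s.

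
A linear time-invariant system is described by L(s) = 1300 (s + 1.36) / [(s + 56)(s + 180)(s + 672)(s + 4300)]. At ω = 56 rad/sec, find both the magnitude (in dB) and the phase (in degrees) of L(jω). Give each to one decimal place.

|j56 + 1.36| = √(56² + 1.36²) = 56.02
|j56 + 56| = √(56² + 56²) = 79.2
|j56 + 180| = √(56² + 180²) = 188.5
|j56 + 672| = √(56² + 672²) = 674.3
|j56 + 4300| = √(56² + 4300²) = 4300
|L(j56)| = 1300 × 56.02 / (79.2 × 188.5 × 674.3 × 4300) = 1.6821e-06
20 log₁₀(1.6821e-06) = -115.48 dB
∠(j56 + 1.36) = arctan(56/1.36) = 88.61°
∠(j56 + 56) = arctan(56/56) = 45.00°
∠(j56 + 180) = arctan(56/180) = 17.28°
∠(j56 + 672) = arctan(56/672) = 4.76°
∠(j56 + 4300) = arctan(56/4300) = 0.75°
∠L(j56) = 88.61° − (45.00° + 17.28° + 4.76° + 0.75°) = 20.82°

|L| = -115.5 dB, ∠L = 20.8°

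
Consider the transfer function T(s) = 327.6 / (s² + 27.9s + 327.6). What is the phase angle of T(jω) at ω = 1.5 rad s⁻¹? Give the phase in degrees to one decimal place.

-7.3°

∠[(j1.5)² + 27.9(j1.5) + 327.6] = ∠[325.35 + j41.85] = 7.33°
∠T(j1.5) = −7.33° = -7.33°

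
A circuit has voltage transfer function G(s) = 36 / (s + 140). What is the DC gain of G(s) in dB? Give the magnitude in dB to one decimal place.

-11.8 dB

G(0) = 36 / 140 = 0.25714
20 log₁₀(0.25714) = -11.80 dB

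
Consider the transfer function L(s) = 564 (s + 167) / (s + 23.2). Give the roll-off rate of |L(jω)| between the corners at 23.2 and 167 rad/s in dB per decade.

-20 dB/decade

In this band the factors already past their corner are: pole at 23.2; net slope = -20 dB/decade.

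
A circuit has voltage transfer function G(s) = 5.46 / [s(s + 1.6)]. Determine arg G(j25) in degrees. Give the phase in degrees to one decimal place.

∠(j25 + 1.6) = arctan(25/1.6) = 86.34°
∠(j25) = 90.00°
∠G(j25) = − (86.34° + 90.00°) = -176.34°

-176.3°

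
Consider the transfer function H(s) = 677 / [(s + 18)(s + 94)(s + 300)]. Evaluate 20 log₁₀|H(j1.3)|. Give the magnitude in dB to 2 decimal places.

|j1.3 + 18| = √(1.3² + 18²) = 18.05
|j1.3 + 94| = √(1.3² + 94²) = 94.01
|j1.3 + 300| = √(1.3² + 300²) = 300
|H(j1.3)| = 677 / (18.05 × 94.01 × 300) = 0.0013301
20 log₁₀(0.0013301) = -57.522 dB

-57.52 dB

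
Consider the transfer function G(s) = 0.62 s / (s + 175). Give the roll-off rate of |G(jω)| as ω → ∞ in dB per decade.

0 dB/decade

With 1 zero and 1 pole, the high-frequency asymptotic slope is 20 × (1 − 1) = 0 dB/decade.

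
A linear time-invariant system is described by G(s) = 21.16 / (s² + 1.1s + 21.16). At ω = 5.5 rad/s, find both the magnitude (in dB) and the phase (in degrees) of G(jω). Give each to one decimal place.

|G| = 5.7 dB, ∠G = -146.4°

|(j5.5)² + 1.1(j5.5) + 21.16| = |-9.09 + j6.05| = 10.92
|G(j5.5)| = 21.16 / 10.92 = 1.9379
20 log₁₀(1.9379) = 5.75 dB
∠[(j5.5)² + 1.1(j5.5) + 21.16] = ∠[-9.09 + j6.05] = 146.35°
∠G(j5.5) = −146.35° = -146.35°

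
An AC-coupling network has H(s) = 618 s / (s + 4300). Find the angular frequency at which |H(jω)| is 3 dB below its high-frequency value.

For a single-pole high-pass, the −3 dB point is at the pole: ω = 4300 rad s⁻¹.

4300 rad s⁻¹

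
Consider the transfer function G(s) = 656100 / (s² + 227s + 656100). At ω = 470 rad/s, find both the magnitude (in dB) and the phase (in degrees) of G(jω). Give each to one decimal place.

|G| = 3.3 dB, ∠G = -13.8 deg

|(j470)² + 227(j470) + 656100| = |4.352e+05 + j1.0669e+05| = 4.481e+05
|G(j470)| = 656100 / 4.481e+05 = 1.4642
20 log₁₀(1.4642) = 3.31 dB
∠[(j470)² + 227(j470) + 656100] = ∠[4.352e+05 + j1.0669e+05] = 13.77°
∠G(j470) = −13.77° = -13.77°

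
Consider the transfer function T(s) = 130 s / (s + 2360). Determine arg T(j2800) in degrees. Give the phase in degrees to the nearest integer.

40°

∠(j2800) = 90.00°
∠(j2800 + 2360) = arctan(2800/2360) = 49.87°
∠T(j2800) = 90.00° − 49.87° = 40.13°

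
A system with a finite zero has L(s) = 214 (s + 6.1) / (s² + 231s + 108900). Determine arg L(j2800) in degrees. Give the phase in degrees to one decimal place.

∠(j2800 + 6.1) = arctan(2800/6.1) = 89.88°
∠[(j2800)² + 231(j2800) + 108900] = ∠[-7.7311e+06 + j6.468e+05] = 175.22°
∠L(j2800) = 89.88° − 175.22° = -85.34°

-85.3°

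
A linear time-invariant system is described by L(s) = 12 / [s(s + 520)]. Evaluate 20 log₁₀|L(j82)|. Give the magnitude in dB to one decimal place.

|j82 + 520| = √(82² + 520²) = 526.4
|j82| = 82
|L(j82)| = 12 / (526.4 × 82) = 0.00027799
20 log₁₀(0.00027799) = -71.12 dB

-71.1 dB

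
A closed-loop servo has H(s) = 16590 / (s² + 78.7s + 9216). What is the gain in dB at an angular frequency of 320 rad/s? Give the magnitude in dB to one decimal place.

-15.3 dB

|(j320)² + 78.7(j320) + 9216| = |-93184 + j25184| = 9.653e+04
|H(j320)| = 16590 / 9.653e+04 = 0.17187
20 log₁₀(0.17187) = -15.30 dB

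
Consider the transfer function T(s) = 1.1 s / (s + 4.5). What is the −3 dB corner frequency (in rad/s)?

4.5 rad/s

For a single-pole high-pass, the −3 dB point is at the pole: ω = 4.5 rad/s.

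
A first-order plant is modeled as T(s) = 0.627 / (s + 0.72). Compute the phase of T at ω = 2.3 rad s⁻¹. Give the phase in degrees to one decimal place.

-72.6°

∠(j2.3 + 0.72) = arctan(2.3/0.72) = 72.62°
∠T(j2.3) = −72.62° = -72.62°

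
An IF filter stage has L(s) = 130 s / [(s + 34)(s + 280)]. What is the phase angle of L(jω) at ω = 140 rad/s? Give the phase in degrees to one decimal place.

∠(j140) = 90.00°
∠(j140 + 34) = arctan(140/34) = 76.35°
∠(j140 + 280) = arctan(140/280) = 26.57°
∠L(j140) = 90.00° − (76.35° + 26.57°) = -12.91°

-12.9 deg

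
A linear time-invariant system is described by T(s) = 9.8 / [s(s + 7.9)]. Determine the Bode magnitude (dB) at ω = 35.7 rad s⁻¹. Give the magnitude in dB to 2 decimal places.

-42.49 dB

|j35.7 + 7.9| = √(35.7² + 7.9²) = 36.56
|j35.7| = 35.7
|T(j35.7)| = 9.8 / (36.56 × 35.7) = 0.0075077
20 log₁₀(0.0075077) = -42.490 dB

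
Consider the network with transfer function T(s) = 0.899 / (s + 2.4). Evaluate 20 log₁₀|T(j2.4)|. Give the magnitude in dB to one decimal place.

|j2.4 + 2.4| = √(2.4² + 2.4²) = 3.394
|T(j2.4)| = 0.899 / 3.394 = 0.26487
20 log₁₀(0.26487) = -11.54 dB

-11.5 dB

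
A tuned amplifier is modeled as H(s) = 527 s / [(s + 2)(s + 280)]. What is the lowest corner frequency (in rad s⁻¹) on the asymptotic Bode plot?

Break frequencies occur at each pole and zero magnitude: 2 rad s⁻¹, 280 rad s⁻¹.
The lowest is 2 rad s⁻¹.

2 rad s⁻¹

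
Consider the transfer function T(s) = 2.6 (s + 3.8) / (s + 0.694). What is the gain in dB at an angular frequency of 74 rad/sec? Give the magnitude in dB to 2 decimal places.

|j74 + 3.8| = √(74² + 3.8²) = 74.1
|j74 + 0.694| = √(74² + 0.694²) = 74
|T(j74)| = 2.6 × 74.1 / 74 = 2.6033
20 log₁₀(2.6033) = 8.311 dB

8.31 dB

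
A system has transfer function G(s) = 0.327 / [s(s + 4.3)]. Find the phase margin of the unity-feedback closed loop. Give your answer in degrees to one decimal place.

89.0°

Gain crossover: |G(jω)| = 1 at ω ≈ 0.076 rad/s.
∠G(j0.076) = −90° − arctan(0.076/4.3) ≈ -91.01°
PM = 180° + (-91.01°) = 88.99°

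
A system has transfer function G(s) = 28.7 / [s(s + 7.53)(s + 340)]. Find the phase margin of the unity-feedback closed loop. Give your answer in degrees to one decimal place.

89.9°

Gain crossover: |G(jω)| = 1 at ω ≈ 0.0112 rad/sec.
∠G(j0.0112) = −90° − arctan(0.0112/7.53) − arctan(0.0112/340) ≈ -90.09°
PM = 180° + (-90.09°) = 89.91°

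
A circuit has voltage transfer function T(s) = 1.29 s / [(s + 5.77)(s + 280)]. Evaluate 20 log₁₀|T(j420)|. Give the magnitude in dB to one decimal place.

|j420| = 420
|j420 + 5.77| = √(420² + 5.77²) = 420
|j420 + 280| = √(420² + 280²) = 504.8
|T(j420)| = 1.29 × 420 / (420 × 504.8) = 0.0025553
20 log₁₀(0.0025553) = -51.85 dB

-51.9 dB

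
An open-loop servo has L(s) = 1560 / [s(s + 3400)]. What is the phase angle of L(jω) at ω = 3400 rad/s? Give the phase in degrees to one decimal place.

-135.0 deg

∠(j3400 + 3400) = arctan(3400/3400) = 45.00°
∠(j3400) = 90.00°
∠L(j3400) = − (45.00° + 90.00°) = -135.00°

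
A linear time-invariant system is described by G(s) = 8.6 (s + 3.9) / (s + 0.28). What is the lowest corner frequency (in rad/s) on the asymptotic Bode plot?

Break frequencies occur at each pole and zero magnitude: 0.28 rad/s, 3.9 rad/s.
The lowest is 0.28 rad/s.

0.28 rad/s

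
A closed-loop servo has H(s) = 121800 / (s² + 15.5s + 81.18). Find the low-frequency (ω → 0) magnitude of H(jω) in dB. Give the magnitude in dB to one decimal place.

63.5 dB

H(0) = 121800 / 81.18 = 1500.4
20 log₁₀(1500.4) = 63.52 dB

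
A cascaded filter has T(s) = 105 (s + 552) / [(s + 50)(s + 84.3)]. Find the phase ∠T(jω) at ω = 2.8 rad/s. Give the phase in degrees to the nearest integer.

-5°

∠(j2.8 + 552) = arctan(2.8/552) = 0.29°
∠(j2.8 + 50) = arctan(2.8/50) = 3.21°
∠(j2.8 + 84.3) = arctan(2.8/84.3) = 1.90°
∠T(j2.8) = 0.29° − (3.21° + 1.90°) = -4.82°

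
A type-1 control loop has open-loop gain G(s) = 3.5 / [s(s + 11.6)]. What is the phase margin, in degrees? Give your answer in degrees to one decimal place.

88.5 deg

Gain crossover: |G(jω)| = 1 at ω ≈ 0.302 rad/s.
∠G(j0.302) = −90° − arctan(0.302/11.6) ≈ -91.49°
PM = 180° + (-91.49°) = 88.51°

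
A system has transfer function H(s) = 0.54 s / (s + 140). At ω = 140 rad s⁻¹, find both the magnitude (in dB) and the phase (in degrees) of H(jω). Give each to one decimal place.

|j140| = 140
|j140 + 140| = √(140² + 140²) = 198
|H(j140)| = 0.54 × 140 / 198 = 0.38184
20 log₁₀(0.38184) = -8.36 dB
∠(j140) = 90.00°
∠(j140 + 140) = arctan(140/140) = 45.00°
∠H(j140) = 90.00° − 45.00° = 45.00°

|H| = -8.4 dB, ∠H = 45.0°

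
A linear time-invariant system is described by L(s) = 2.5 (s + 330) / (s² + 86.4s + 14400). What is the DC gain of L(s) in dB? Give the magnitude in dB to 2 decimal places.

L(0) = 2.5 × 330 / 14400 = 0.057292
20 log₁₀(0.057292) = -24.838 dB

-24.84 dB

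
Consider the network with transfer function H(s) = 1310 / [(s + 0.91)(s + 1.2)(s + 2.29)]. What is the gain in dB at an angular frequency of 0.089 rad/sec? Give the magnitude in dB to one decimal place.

|j0.089 + 0.91| = √(0.089² + 0.91²) = 0.9143
|j0.089 + 1.2| = √(0.089² + 1.2²) = 1.203
|j0.089 + 2.29| = √(0.089² + 2.29²) = 2.292
|H(j0.089)| = 1310 / (0.9143 × 1.203 × 2.292) = 519.55
20 log₁₀(519.55) = 54.31 dB

54.3 dB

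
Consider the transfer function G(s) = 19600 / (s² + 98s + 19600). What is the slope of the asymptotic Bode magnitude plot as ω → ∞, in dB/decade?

-40 dB/decade

With 0 zeros and 2 poles, the high-frequency asymptotic slope is 20 × (0 − 2) = -40 dB/decade.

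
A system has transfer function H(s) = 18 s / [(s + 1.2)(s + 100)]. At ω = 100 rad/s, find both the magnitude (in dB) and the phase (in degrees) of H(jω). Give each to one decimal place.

|H| = -17.9 dB, ∠H = -44.3°

|j100| = 100
|j100 + 1.2| = √(100² + 1.2²) = 100
|j100 + 100| = √(100² + 100²) = 141.4
|H(j100)| = 18 × 100 / (100 × 141.4) = 0.12727
20 log₁₀(0.12727) = -17.91 dB
∠(j100) = 90.00°
∠(j100 + 1.2) = arctan(100/1.2) = 89.31°
∠(j100 + 100) = arctan(100/100) = 45.00°
∠H(j100) = 90.00° − (89.31° + 45.00°) = -44.31°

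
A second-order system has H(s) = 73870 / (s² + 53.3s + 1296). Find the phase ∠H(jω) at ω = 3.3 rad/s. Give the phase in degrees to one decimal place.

∠[(j3.3)² + 53.3(j3.3) + 1296] = ∠[1285.1 + j175.89] = 7.79°
∠H(j3.3) = −7.79° = -7.79°

-7.8°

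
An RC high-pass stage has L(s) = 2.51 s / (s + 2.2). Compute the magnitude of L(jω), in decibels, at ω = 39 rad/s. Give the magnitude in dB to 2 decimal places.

|j39| = 39
|j39 + 2.2| = √(39² + 2.2²) = 39.06
|L(j39)| = 2.51 × 39 / 39.06 = 2.506
20 log₁₀(2.506) = 7.980 dB

7.98 dB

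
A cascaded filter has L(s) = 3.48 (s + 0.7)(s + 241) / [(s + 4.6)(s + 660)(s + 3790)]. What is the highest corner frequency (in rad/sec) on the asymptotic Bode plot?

3790 rad/sec

Break frequencies occur at each pole and zero magnitude: 0.7 rad/sec, 4.6 rad/sec, 241 rad/sec, 660 rad/sec, 3790 rad/sec.
The highest is 3790 rad/sec.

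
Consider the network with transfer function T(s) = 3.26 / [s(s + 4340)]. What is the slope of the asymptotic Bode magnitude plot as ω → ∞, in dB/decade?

With 0 zeros and 2 poles, the high-frequency asymptotic slope is 20 × (0 − 2) = -40 dB/decade.

-40 dB/decade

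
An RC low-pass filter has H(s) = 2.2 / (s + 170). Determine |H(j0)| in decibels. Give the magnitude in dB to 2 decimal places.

-37.76 dB

H(0) = 2.2 / 170 = 0.012941
20 log₁₀(0.012941) = -37.761 dB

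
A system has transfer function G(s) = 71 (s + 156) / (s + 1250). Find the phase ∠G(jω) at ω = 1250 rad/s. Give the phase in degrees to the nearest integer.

38°

∠(j1250 + 156) = arctan(1250/156) = 82.89°
∠(j1250 + 1250) = arctan(1250/1250) = 45.00°
∠G(j1250) = 82.89° − 45.00° = 37.89°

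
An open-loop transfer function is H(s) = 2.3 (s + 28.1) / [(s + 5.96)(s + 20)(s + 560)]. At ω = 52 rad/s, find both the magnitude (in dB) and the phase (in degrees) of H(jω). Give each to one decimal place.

|H| = -81.6 dB, ∠H = -96.1 deg

|j52 + 28.1| = √(52² + 28.1²) = 59.11
|j52 + 5.96| = √(52² + 5.96²) = 52.34
|j52 + 20| = √(52² + 20²) = 55.71
|j52 + 560| = √(52² + 560²) = 562.4
|H(j52)| = 2.3 × 59.11 / (52.34 × 55.71 × 562.4) = 8.2892e-05
20 log₁₀(8.2892e-05) = -81.63 dB
∠(j52 + 28.1) = arctan(52/28.1) = 61.61°
∠(j52 + 5.96) = arctan(52/5.96) = 83.46°
∠(j52 + 20) = arctan(52/20) = 68.96°
∠(j52 + 560) = arctan(52/560) = 5.31°
∠H(j52) = 61.61° − (83.46° + 68.96° + 5.31°) = -96.12°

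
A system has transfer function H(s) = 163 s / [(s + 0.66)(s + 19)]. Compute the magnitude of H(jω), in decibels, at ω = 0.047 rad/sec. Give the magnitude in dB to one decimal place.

-4.3 dB

|j0.047| = 0.047
|j0.047 + 0.66| = √(0.047² + 0.66²) = 0.6617
|j0.047 + 19| = √(0.047² + 19²) = 19
|H(j0.047)| = 163 × 0.047 / (0.6617 × 19) = 0.60938
20 log₁₀(0.60938) = -4.30 dB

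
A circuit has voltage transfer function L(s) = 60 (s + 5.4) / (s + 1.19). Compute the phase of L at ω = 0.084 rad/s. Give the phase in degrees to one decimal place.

-3.1 deg

∠(j0.084 + 5.4) = arctan(0.084/5.4) = 0.89°
∠(j0.084 + 1.19) = arctan(0.084/1.19) = 4.04°
∠L(j0.084) = 0.89° − 4.04° = -3.15°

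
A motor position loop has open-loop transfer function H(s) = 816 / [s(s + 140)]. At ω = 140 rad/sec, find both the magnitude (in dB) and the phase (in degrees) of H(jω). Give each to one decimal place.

|j140 + 140| = √(140² + 140²) = 198
|j140| = 140
|H(j140)| = 816 / (198 × 140) = 0.029439
20 log₁₀(0.029439) = -30.62 dB
∠(j140 + 140) = arctan(140/140) = 45.00°
∠(j140) = 90.00°
∠H(j140) = − (45.00° + 90.00°) = -135.00°

|H| = -30.6 dB, ∠H = -135.0 deg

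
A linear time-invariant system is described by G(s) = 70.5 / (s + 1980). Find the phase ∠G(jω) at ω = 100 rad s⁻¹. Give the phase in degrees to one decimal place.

-2.9°

∠(j100 + 1980) = arctan(100/1980) = 2.89°
∠G(j100) = −2.89° = -2.89°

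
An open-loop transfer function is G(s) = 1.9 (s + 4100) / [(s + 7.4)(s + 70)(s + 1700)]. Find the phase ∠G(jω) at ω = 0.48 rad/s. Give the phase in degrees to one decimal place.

∠(j0.48 + 4100) = arctan(0.48/4100) = 0.01°
∠(j0.48 + 7.4) = arctan(0.48/7.4) = 3.71°
∠(j0.48 + 70) = arctan(0.48/70) = 0.39°
∠(j0.48 + 1700) = arctan(0.48/1700) = 0.02°
∠G(j0.48) = 0.01° − (3.71° + 0.39° + 0.02°) = -4.11°

-4.1°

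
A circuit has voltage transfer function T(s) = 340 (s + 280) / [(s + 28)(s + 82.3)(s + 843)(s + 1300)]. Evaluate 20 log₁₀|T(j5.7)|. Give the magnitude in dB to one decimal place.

-88.7 dB

|j5.7 + 280| = √(5.7² + 280²) = 280.1
|j5.7 + 28| = √(5.7² + 28²) = 28.57
|j5.7 + 82.3| = √(5.7² + 82.3²) = 82.5
|j5.7 + 843| = √(5.7² + 843²) = 843
|j5.7 + 1300| = √(5.7² + 1300²) = 1300
|T(j5.7)| = 340 × 280.1 / (28.57 × 82.5 × 843 × 1300) = 3.6858e-05
20 log₁₀(3.6858e-05) = -88.67 dB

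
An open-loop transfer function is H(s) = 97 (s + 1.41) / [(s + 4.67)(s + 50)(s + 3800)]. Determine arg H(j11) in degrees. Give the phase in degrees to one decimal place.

∠(j11 + 1.41) = arctan(11/1.41) = 82.70°
∠(j11 + 4.67) = arctan(11/4.67) = 67.00°
∠(j11 + 50) = arctan(11/50) = 12.41°
∠(j11 + 3800) = arctan(11/3800) = 0.17°
∠H(j11) = 82.70° − (67.00° + 12.41° + 0.17°) = 3.13°

3.1 deg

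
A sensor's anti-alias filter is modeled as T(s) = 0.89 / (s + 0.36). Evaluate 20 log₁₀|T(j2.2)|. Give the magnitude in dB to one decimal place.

-8.0 dB

|j2.2 + 0.36| = √(2.2² + 0.36²) = 2.229
|T(j2.2)| = 0.89 / 2.229 = 0.39924
20 log₁₀(0.39924) = -7.98 dB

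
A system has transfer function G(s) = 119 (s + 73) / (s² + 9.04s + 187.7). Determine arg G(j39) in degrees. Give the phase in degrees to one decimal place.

∠(j39 + 73) = arctan(39/73) = 28.11°
∠[(j39)² + 9.04(j39) + 187.7] = ∠[-1333.3 + j352.56] = 165.19°
∠G(j39) = 28.11° − 165.19° = -137.08°

-137.1°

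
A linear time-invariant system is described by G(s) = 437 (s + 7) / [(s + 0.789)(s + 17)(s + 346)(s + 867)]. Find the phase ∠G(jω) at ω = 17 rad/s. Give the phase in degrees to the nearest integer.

-69°

∠(j17 + 7) = arctan(17/7) = 67.62°
∠(j17 + 0.789) = arctan(17/0.789) = 87.34°
∠(j17 + 17) = arctan(17/17) = 45.00°
∠(j17 + 346) = arctan(17/346) = 2.81°
∠(j17 + 867) = arctan(17/867) = 1.12°
∠G(j17) = 67.62° − (87.34° + 45.00° + 2.81° + 1.12°) = -68.66°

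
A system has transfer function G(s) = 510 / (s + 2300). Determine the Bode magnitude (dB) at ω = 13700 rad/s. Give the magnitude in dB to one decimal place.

|j13700 + 2300| = √(13700² + 2300²) = 1.389e+04
|G(j13700)| = 510 / 1.389e+04 = 0.036713
20 log₁₀(0.036713) = -28.70 dB

-28.7 dB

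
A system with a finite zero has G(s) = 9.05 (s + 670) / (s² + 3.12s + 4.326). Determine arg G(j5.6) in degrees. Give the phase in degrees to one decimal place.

-146.6°

∠(j5.6 + 670) = arctan(5.6/670) = 0.48°
∠[(j5.6)² + 3.12(j5.6) + 4.326] = ∠[-27.034 + j17.472] = 147.13°
∠G(j5.6) = 0.48° − 147.13° = -146.65°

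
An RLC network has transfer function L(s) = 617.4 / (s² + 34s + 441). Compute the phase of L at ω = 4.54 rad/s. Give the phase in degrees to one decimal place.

∠[(j4.54)² + 34(j4.54) + 441] = ∠[420.39 + j154.36] = 20.16°
∠L(j4.54) = −20.16° = -20.16°

-20.2°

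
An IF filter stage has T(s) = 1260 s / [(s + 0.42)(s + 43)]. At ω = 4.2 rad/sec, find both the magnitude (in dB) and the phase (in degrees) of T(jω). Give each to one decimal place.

|j4.2| = 4.2
|j4.2 + 0.42| = √(4.2² + 0.42²) = 4.221
|j4.2 + 43| = √(4.2² + 43²) = 43.2
|T(j4.2)| = 1260 × 4.2 / (4.221 × 43.2) = 29.019
20 log₁₀(29.019) = 29.25 dB
∠(j4.2) = 90.00°
∠(j4.2 + 0.42) = arctan(4.2/0.42) = 84.29°
∠(j4.2 + 43) = arctan(4.2/43) = 5.58°
∠T(j4.2) = 90.00° − (84.29° + 5.58°) = 0.13°

|T| = 29.3 dB, ∠T = 0.1 deg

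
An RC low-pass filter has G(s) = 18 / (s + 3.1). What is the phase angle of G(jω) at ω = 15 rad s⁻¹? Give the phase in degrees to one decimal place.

∠(j15 + 3.1) = arctan(15/3.1) = 78.32°
∠G(j15) = −78.32° = -78.32°

-78.3°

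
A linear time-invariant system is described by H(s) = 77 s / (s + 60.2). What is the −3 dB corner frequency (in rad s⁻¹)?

For a single-pole high-pass, the −3 dB point is at the pole: ω = 60.2 rad s⁻¹.

60.2 rad s⁻¹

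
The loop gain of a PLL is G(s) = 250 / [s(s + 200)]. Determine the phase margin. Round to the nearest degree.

90 deg

Gain crossover: |G(jω)| = 1 at ω ≈ 1.25 rad/s.
∠G(j1.25) = −90° − arctan(1.25/200) ≈ -90.36°
PM = 180° + (-90.36°) = 89.64°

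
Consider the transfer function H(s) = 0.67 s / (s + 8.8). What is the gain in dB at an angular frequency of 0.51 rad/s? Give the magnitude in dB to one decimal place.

|j0.51| = 0.51
|j0.51 + 8.8| = √(0.51² + 8.8²) = 8.815
|H(j0.51)| = 0.67 × 0.51 / 8.815 = 0.038765
20 log₁₀(0.038765) = -28.23 dB

-28.2 dB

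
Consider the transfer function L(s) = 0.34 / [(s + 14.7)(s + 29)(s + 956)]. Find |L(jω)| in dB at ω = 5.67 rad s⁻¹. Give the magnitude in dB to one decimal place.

|j5.67 + 14.7| = √(5.67² + 14.7²) = 15.76
|j5.67 + 29| = √(5.67² + 29²) = 29.55
|j5.67 + 956| = √(5.67² + 956²) = 956
|L(j5.67)| = 0.34 / (15.76 × 29.55 × 956) = 7.639e-07
20 log₁₀(7.639e-07) = -122.34 dB

-122.3 dB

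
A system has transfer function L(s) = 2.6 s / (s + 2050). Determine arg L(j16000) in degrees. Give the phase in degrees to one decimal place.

7.3°

∠(j16000) = 90.00°
∠(j16000 + 2050) = arctan(16000/2050) = 82.70°
∠L(j16000) = 90.00° − 82.70° = 7.30°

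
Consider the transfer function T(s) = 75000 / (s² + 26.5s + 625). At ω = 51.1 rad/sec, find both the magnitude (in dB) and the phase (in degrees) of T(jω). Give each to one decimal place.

|T| = 29.9 dB, ∠T = -145.7°

|(j51.1)² + 26.5(j51.1) + 625| = |-1986.2 + j1354.2| = 2404
|T(j51.1)| = 75000 / 2404 = 31.199
20 log₁₀(31.199) = 29.88 dB
∠[(j51.1)² + 26.5(j51.1) + 625] = ∠[-1986.2 + j1354.2] = 145.71°
∠T(j51.1) = −145.71° = -145.71°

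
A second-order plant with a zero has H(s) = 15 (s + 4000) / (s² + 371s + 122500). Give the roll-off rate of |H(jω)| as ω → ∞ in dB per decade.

-20 dB/decade

With 1 zero and 2 poles, the high-frequency asymptotic slope is 20 × (1 − 2) = -20 dB/decade.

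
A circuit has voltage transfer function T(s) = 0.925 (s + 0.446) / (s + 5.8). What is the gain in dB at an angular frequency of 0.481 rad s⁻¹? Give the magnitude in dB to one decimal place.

|j0.481 + 0.446| = √(0.481² + 0.446²) = 0.656
|j0.481 + 5.8| = √(0.481² + 5.8²) = 5.82
|T(j0.481)| = 0.925 × 0.656 / 5.82 = 0.10426
20 log₁₀(0.10426) = -19.64 dB

-19.6 dB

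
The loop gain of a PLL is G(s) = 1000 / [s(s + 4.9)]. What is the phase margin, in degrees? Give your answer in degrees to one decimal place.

Gain crossover: |G(jω)| = 1 at ω ≈ 31.4 rad/s.
∠G(j31.4) = −90° − arctan(31.4/4.9) ≈ -171.14°
PM = 180° + (-171.14°) = 8.86°

8.9°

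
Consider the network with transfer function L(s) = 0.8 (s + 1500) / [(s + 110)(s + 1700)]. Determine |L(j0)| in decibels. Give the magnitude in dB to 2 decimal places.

L(0) = 0.8 × 1500 / (110 × 1700) = 0.0064171
20 log₁₀(0.0064171) = -43.853 dB

-43.85 dB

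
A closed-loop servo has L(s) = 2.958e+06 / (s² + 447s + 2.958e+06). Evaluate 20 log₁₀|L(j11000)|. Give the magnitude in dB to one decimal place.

-32.0 dB

|(j11000)² + 447(j11000) + 2.958e+06| = |-1.1804e+08 + j4.917e+06| = 1.181e+08
|L(j11000)| = 2.958e+06 / 1.181e+08 = 0.025037
20 log₁₀(0.025037) = -32.03 dB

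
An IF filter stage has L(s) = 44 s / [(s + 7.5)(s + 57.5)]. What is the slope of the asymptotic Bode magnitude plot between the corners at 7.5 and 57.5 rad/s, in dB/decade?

In this band the factors already past their corner are: 1 differentiator zero, pole at 7.5; net slope = 0 dB/decade.

0 dB/decade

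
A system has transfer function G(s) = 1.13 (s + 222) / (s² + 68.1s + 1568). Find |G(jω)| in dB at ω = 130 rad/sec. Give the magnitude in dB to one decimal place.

|j130 + 222| = √(130² + 222²) = 257.3
|(j130)² + 68.1(j130) + 1568| = |-15332 + j8853| = 1.77e+04
|G(j130)| = 1.13 × 257.3 / 1.77e+04 = 0.01642
20 log₁₀(0.01642) = -35.69 dB

-35.7 dB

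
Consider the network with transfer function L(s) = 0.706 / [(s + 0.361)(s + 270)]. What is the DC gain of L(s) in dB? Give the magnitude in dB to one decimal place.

L(0) = 0.706 / (0.361 × 270) = 0.0072433
20 log₁₀(0.0072433) = -42.80 dB

-42.8 dB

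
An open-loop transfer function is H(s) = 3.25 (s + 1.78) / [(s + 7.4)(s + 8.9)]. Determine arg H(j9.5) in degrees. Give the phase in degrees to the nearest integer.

-20°

∠(j9.5 + 1.78) = arctan(9.5/1.78) = 79.39°
∠(j9.5 + 7.4) = arctan(9.5/7.4) = 52.08°
∠(j9.5 + 8.9) = arctan(9.5/8.9) = 46.87°
∠H(j9.5) = 79.39° − (52.08° + 46.87°) = -19.56°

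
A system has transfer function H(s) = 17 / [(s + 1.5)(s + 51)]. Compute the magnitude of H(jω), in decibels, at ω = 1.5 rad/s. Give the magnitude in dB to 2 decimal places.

-16.08 dB

|j1.5 + 1.5| = √(1.5² + 1.5²) = 2.121
|j1.5 + 51| = √(1.5² + 51²) = 51.02
|H(j1.5)| = 17 / (2.121 × 51.02) = 0.15707
20 log₁₀(0.15707) = -16.078 dB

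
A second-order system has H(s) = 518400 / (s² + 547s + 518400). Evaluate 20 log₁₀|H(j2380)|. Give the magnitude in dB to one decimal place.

|(j2380)² + 547(j2380) + 518400| = |-5.146e+06 + j1.3019e+06| = 5.308e+06
|H(j2380)| = 518400 / 5.308e+06 = 0.097662
20 log₁₀(0.097662) = -20.21 dB

-20.2 dB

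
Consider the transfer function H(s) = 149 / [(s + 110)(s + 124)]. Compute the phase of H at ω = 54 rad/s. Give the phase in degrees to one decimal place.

∠(j54 + 110) = arctan(54/110) = 26.15°
∠(j54 + 124) = arctan(54/124) = 23.53°
∠H(j54) = − (26.15° + 23.53°) = -49.68°

-49.7°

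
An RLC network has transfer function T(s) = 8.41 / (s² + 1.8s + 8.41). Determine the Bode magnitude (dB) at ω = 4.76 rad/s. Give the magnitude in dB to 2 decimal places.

|(j4.76)² + 1.8(j4.76) + 8.41| = |-14.248 + j8.568| = 16.63
|T(j4.76)| = 8.41 / 16.63 = 0.50585
20 log₁₀(0.50585) = -5.920 dB

-5.92 dB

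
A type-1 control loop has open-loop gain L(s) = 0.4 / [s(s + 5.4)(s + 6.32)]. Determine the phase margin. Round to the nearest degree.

Gain crossover: |L(jω)| = 1 at ω ≈ 0.0117 rad/s.
∠L(j0.0117) = −90° − arctan(0.0117/5.4) − arctan(0.0117/6.32) ≈ -90.23°
PM = 180° + (-90.23°) = 89.77°

90 deg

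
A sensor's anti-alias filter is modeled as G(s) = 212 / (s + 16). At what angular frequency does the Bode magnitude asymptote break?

The single real pole at s = −16 gives a corner at ω = 16 rad/s.

16 rad/s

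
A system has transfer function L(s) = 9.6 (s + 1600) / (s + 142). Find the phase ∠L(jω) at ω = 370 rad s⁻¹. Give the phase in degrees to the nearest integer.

-56°

∠(j370 + 1600) = arctan(370/1600) = 13.02°
∠(j370 + 142) = arctan(370/142) = 69.00°
∠L(j370) = 13.02° − 69.00° = -55.98°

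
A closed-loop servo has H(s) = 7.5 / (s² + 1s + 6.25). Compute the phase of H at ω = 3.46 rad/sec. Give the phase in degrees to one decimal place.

∠[(j3.46)² + 1(j3.46) + 6.25] = ∠[-5.7216 + j3.46] = 148.84°
∠H(j3.46) = −148.84° = -148.84°

-148.8°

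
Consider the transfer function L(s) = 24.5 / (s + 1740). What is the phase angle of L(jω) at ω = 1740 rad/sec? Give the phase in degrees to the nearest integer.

-45°

∠(j1740 + 1740) = arctan(1740/1740) = 45.00°
∠L(j1740) = −45.00° = -45.00°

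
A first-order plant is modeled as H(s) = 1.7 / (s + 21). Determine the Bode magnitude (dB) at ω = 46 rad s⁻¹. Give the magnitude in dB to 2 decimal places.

|j46 + 21| = √(46² + 21²) = 50.57
|H(j46)| = 1.7 / 50.57 = 0.033619
20 log₁₀(0.033619) = -29.468 dB

-29.47 dB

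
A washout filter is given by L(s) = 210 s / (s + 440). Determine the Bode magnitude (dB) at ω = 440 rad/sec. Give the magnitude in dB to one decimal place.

|j440| = 440
|j440 + 440| = √(440² + 440²) = 622.3
|L(j440)| = 210 × 440 / 622.3 = 148.49
20 log₁₀(148.49) = 43.43 dB

43.4 dB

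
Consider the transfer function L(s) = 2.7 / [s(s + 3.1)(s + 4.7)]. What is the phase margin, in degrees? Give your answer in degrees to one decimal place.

84.3°

Gain crossover: |L(jω)| = 1 at ω ≈ 0.185 rad/s.
∠L(j0.185) = −90° − arctan(0.185/3.1) − arctan(0.185/4.7) ≈ -95.66°
PM = 180° + (-95.66°) = 84.34°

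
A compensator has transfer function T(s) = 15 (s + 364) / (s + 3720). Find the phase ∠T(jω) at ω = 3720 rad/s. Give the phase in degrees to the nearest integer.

39 deg

∠(j3720 + 364) = arctan(3720/364) = 84.41°
∠(j3720 + 3720) = arctan(3720/3720) = 45.00°
∠T(j3720) = 84.41° − 45.00° = 39.41°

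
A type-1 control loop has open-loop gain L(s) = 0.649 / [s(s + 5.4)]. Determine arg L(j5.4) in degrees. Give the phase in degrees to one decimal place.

∠(j5.4 + 5.4) = arctan(5.4/5.4) = 45.00°
∠(j5.4) = 90.00°
∠L(j5.4) = − (45.00° + 90.00°) = -135.00°

-135.0 deg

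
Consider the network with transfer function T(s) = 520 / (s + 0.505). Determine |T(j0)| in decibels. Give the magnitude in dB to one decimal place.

T(0) = 520 / 0.505 = 1029.7
20 log₁₀(1029.7) = 60.25 dB

60.3 dB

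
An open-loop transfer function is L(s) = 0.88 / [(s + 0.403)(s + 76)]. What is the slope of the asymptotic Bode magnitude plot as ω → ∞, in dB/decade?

With 0 zeros and 2 poles, the high-frequency asymptotic slope is 20 × (0 − 2) = -40 dB/decade.

-40 dB/decade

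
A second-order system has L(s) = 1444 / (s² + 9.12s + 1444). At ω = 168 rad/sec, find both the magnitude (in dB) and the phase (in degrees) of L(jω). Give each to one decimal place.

|L| = -25.4 dB, ∠L = -176.7°

|(j168)² + 9.12(j168) + 1444| = |-26780 + j1532.2| = 2.682e+04
|L(j168)| = 1444 / 2.682e+04 = 0.053833
20 log₁₀(0.053833) = -25.38 dB
∠[(j168)² + 9.12(j168) + 1444] = ∠[-26780 + j1532.2] = 176.73°
∠L(j168) = −176.73° = -176.73°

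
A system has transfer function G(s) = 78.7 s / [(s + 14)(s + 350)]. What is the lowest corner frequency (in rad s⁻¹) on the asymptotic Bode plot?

Break frequencies occur at each pole and zero magnitude: 14 rad s⁻¹, 350 rad s⁻¹.
The lowest is 14 rad s⁻¹.

14 rad s⁻¹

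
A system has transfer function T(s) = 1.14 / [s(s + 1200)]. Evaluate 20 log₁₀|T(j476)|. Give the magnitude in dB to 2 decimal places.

-114.63 dB

|j476 + 1200| = √(476² + 1200²) = 1291
|j476| = 476
|T(j476)| = 1.14 / (1291 × 476) = 1.8552e-06
20 log₁₀(1.8552e-06) = -114.632 dB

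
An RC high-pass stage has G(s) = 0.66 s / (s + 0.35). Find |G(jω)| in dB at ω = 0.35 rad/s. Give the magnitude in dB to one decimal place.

|j0.35| = 0.35
|j0.35 + 0.35| = √(0.35² + 0.35²) = 0.495
|G(j0.35)| = 0.66 × 0.35 / 0.495 = 0.46669
20 log₁₀(0.46669) = -6.62 dB

-6.6 dB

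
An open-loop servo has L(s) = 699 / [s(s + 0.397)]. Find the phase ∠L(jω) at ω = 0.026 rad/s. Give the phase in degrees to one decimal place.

-93.7°

∠(j0.026 + 0.397) = arctan(0.026/0.397) = 3.75°
∠(j0.026) = 90.00°
∠L(j0.026) = − (3.75° + 90.00°) = -93.75°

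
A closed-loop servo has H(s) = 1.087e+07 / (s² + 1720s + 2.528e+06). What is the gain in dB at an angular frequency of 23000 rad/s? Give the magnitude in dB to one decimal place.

-33.7 dB

|(j23000)² + 1720(j23000) + 2.528e+06| = |-5.2647e+08 + j3.956e+07| = 5.28e+08
|H(j23000)| = 1.087e+07 / 5.28e+08 = 0.020589
20 log₁₀(0.020589) = -33.73 dB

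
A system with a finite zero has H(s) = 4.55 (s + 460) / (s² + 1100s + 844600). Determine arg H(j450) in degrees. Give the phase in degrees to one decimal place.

∠(j450 + 460) = arctan(450/460) = 44.37°
∠[(j450)² + 1100(j450) + 844600] = ∠[6.421e+05 + j4.95e+05] = 37.63°
∠H(j450) = 44.37° − 37.63° = 6.74°

6.7°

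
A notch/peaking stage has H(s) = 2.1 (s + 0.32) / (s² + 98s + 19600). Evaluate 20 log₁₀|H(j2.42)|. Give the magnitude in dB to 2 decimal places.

|j2.42 + 0.32| = √(2.42² + 0.32²) = 2.441
|(j2.42)² + 98(j2.42) + 19600| = |19594 + j237.16| = 1.96e+04
|H(j2.42)| = 2.1 × 2.441 / 1.96e+04 = 0.0002616
20 log₁₀(0.0002616) = -71.647 dB

-71.65 dB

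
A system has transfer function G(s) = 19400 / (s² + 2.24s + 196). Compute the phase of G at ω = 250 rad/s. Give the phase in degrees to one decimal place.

-179.5°

∠[(j250)² + 2.24(j250) + 196] = ∠[-62304 + j560] = 179.49°
∠G(j250) = −179.49° = -179.49°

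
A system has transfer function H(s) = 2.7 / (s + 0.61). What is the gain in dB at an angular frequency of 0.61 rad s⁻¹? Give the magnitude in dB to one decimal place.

9.9 dB

|j0.61 + 0.61| = √(0.61² + 0.61²) = 0.8627
|H(j0.61)| = 2.7 / 0.8627 = 3.1298
20 log₁₀(3.1298) = 9.91 dB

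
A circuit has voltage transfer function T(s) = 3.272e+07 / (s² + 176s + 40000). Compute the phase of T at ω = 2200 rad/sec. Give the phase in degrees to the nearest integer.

-175°

∠[(j2200)² + 176(j2200) + 40000] = ∠[-4.8e+06 + j3.872e+05] = 175.39°
∠T(j2200) = −175.39° = -175.39°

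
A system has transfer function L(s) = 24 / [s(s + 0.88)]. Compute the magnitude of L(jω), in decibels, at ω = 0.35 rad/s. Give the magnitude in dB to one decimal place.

37.2 dB

|j0.35 + 0.88| = √(0.35² + 0.88²) = 0.947
|j0.35| = 0.35
|L(j0.35)| = 24 / (0.947 × 0.35) = 72.405
20 log₁₀(72.405) = 37.20 dB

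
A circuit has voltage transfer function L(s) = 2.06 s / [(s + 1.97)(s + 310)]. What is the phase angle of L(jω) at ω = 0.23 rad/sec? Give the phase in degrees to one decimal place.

∠(j0.23) = 90.00°
∠(j0.23 + 1.97) = arctan(0.23/1.97) = 6.66°
∠(j0.23 + 310) = arctan(0.23/310) = 0.04°
∠L(j0.23) = 90.00° − (6.66° + 0.04°) = 83.30°

83.3°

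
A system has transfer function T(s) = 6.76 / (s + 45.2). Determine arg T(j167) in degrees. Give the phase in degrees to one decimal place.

∠(j167 + 45.2) = arctan(167/45.2) = 74.86°
∠T(j167) = −74.86° = -74.86°

-74.9°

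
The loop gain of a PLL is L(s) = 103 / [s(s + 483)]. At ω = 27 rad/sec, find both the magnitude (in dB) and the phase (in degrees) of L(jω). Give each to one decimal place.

|j27 + 483| = √(27² + 483²) = 483.8
|j27| = 27
|L(j27)| = 103 / (483.8 × 27) = 0.0078859
20 log₁₀(0.0078859) = -42.06 dB
∠(j27 + 483) = arctan(27/483) = 3.20°
∠(j27) = 90.00°
∠L(j27) = − (3.20° + 90.00°) = -93.20°

|L| = -42.1 dB, ∠L = -93.2°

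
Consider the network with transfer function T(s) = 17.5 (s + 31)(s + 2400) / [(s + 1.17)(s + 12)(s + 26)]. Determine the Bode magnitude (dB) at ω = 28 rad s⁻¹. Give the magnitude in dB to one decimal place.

|j28 + 31| = √(28² + 31²) = 41.77
|j28 + 2400| = √(28² + 2400²) = 2400
|j28 + 1.17| = √(28² + 1.17²) = 28.02
|j28 + 12| = √(28² + 12²) = 30.46
|j28 + 26| = √(28² + 26²) = 38.21
|T(j28)| = 17.5 × 41.77 × 2400 / (28.02 × 30.46 × 38.21) = 53.788
20 log₁₀(53.788) = 34.61 dB

34.6 dB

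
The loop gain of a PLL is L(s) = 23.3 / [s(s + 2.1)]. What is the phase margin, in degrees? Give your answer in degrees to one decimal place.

24.5°

Gain crossover: |L(jω)| = 1 at ω ≈ 4.6 rad s⁻¹.
∠L(j4.6) = −90° − arctan(4.6/2.1) ≈ -155.48°
PM = 180° + (-155.48°) = 24.52°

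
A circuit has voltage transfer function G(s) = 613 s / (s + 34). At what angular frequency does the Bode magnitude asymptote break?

34 rad s⁻¹

The single real pole at s = −34 gives a corner at ω = 34 rad s⁻¹.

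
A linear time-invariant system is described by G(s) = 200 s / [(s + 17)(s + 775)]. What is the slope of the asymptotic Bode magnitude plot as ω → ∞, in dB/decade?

With 1 zero and 2 poles, the high-frequency asymptotic slope is 20 × (1 − 2) = -20 dB/decade.

-20 dB/decade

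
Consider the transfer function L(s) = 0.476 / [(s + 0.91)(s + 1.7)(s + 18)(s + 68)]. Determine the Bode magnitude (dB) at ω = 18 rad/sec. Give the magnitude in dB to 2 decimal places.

-121.77 dB

|j18 + 0.91| = √(18² + 0.91²) = 18.02
|j18 + 1.7| = √(18² + 1.7²) = 18.08
|j18 + 18| = √(18² + 18²) = 25.46
|j18 + 68| = √(18² + 68²) = 70.34
|L(j18)| = 0.476 / (18.02 × 18.08 × 25.46 × 70.34) = 8.1579e-07
20 log₁₀(8.1579e-07) = -121.768 dB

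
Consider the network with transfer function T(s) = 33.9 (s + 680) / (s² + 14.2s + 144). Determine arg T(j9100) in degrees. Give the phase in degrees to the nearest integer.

∠(j9100 + 680) = arctan(9100/680) = 85.73°
∠[(j9100)² + 14.2(j9100) + 144] = ∠[-8.281e+07 + j1.2922e+05] = 179.91°
∠T(j9100) = 85.73° − 179.91° = -94.18°

-94°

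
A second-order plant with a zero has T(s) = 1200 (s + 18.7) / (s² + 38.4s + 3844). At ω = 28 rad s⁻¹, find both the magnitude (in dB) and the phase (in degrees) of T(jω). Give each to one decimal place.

|T| = 21.9 dB, ∠T = 36.9°

|j28 + 18.7| = √(28² + 18.7²) = 33.67
|(j28)² + 38.4(j28) + 3844| = |3060 + j1075.2| = 3243
|T(j28)| = 1200 × 33.67 / 3243 = 12.457
20 log₁₀(12.457) = 21.91 dB
∠(j28 + 18.7) = arctan(28/18.7) = 56.26°
∠[(j28)² + 38.4(j28) + 3844] = ∠[3060 + j1075.2] = 19.36°
∠T(j28) = 56.26° − 19.36° = 36.90°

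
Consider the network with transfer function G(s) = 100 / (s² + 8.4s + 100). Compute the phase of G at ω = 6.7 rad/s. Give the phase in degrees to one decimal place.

-45.6°

∠[(j6.7)² + 8.4(j6.7) + 100] = ∠[55.11 + j56.28] = 45.60°
∠G(j6.7) = −45.60° = -45.60°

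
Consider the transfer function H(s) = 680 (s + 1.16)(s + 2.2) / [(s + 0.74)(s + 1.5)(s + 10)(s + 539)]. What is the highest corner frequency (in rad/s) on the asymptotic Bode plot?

Break frequencies occur at each pole and zero magnitude: 0.74 rad/s, 1.16 rad/s, 1.5 rad/s, 2.2 rad/s, 10 rad/s, 539 rad/s.
The highest is 539 rad/s.

539 rad/s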